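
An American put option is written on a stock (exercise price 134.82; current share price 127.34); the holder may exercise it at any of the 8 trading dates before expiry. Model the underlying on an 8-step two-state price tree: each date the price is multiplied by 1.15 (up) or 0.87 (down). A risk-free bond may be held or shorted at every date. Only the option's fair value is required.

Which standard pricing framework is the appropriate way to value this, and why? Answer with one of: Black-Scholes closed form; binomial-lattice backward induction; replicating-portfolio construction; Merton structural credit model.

Key observation: the put (strike 134.82 on spot 127.34) is American-style on a 8-step discrete price model, so the early-exercise decision at every node requires stepwise backward valuation — a closed form cannot price the exercise right.

framework: binomial-lattice backward induction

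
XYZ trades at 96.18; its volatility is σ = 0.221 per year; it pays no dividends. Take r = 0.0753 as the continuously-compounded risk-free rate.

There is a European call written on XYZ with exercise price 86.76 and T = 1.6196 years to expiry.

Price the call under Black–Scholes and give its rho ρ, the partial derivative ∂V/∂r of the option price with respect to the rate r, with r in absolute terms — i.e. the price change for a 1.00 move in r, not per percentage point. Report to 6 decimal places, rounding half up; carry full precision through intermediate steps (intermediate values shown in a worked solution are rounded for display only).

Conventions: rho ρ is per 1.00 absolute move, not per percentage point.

price = 22.269379
ρ = 92.691292

σ√T = 0.221·√1.6196 = 0.281252
d₁ = (ln(S/K) + (r+σ²/2)T) / (σ√T) = (ln(96.18/86.76) + (0.0753+0.221²/2)·1.6196) / 0.281252 = (0.103076 + 0.161507) / 0.281252 = 0.940732
d₂ = d₁ − σ√T = 0.940732 − 0.281252 = 0.659480
e^{−rT} = 0.885187
N(d₁) = 0.826579,  N(d₂) = 0.745206
Call price V = S·N(d₁) − K·e^{−rT}·N(d₂) = 79.500357 − 57.230978 = 22.269379
ρ = K·T·e^{−rT}·N(d₂) = 92.691292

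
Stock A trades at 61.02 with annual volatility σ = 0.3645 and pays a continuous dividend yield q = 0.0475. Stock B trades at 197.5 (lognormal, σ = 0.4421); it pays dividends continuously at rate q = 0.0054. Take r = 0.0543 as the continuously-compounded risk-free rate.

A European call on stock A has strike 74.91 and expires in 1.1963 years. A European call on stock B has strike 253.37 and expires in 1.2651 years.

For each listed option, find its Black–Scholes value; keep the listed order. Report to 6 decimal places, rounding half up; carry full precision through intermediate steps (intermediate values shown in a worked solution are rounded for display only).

[stock A call K=74.91]
σ√T = 0.3645·√1.1963 = 0.398674
d₁ = (ln(S/K) + (r−q+σ²/2)T) / (σ√T) = (ln(61.02/74.91) + (0.0543−0.0475+0.3645²/2)·1.1963) / 0.398674 = (-0.205086 + 0.087605) / 0.398674 = -0.294678
d₂ = d₁ − σ√T = -0.294678 − 0.398674 = -0.693352
e^{−rT} = 0.937106
e^{−qT} = 0.944760
N(d₁) = 0.384120,  N(d₂) = 0.244044
price = S·e^{−qT}·N(d₁) − K·e^{−rT}·N(d₂) = 22.144222 − 17.131568 = 5.012654
[stock B call K=253.37]
σ√T = 0.4421·√1.2651 = 0.497259
d₁ = (ln(S/K) + (r−q+σ²/2)T) / (σ√T) = (ln(197.5/253.37) + (0.0543−0.0054+0.4421²/2)·1.2651) / 0.497259 = (-0.249112 + 0.185497) / 0.497259 = -0.127932
d₂ = d₁ − σ√T = -0.127932 − 0.497259 = -0.625192
e^{−rT} = 0.933611
e^{−qT} = 0.993192
N(d₁) = 0.449101,  N(d₂) = 0.265923
price = S·e^{−qT}·N(d₁) − K·e^{−rT}·N(d₂) = 88.093635 − 62.903780 = 25.189855

price(stock A call K=74.91) = 5.012654
price(stock B call K=253.37) = 25.189855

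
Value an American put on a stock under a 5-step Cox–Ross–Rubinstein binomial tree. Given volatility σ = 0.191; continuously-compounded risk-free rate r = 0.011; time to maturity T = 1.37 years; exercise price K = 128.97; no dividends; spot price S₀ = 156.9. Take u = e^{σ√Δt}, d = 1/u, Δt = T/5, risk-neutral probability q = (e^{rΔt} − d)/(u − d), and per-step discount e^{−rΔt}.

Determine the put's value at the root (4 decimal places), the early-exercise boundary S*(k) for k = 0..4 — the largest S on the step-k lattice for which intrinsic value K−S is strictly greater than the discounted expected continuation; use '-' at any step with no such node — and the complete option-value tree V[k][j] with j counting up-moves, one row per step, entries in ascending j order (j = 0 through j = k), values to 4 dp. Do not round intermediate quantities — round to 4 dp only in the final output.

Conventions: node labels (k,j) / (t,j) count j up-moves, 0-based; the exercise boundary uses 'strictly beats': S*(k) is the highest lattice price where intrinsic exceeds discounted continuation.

price = 3.2504
boundary = - - - - 105.1821
tree:
3.2504
5.5766 0.8501
9.3623 1.6723 0.0000
15.2547 3.2895 0.0000 0.0000
23.7879 6.4707 0.0000 0.0000 0.0000
33.7953 12.7283 0.0000 0.0000 0.0000 0.0000

params: Δt=0.27400 u=1.10515 d=0.90486 q=0.49010 e^(-rΔt)=0.99699
t_5 payoffs: 33.7953 12.7283 0.0000 0.0000 0.0000 0.0000
t_4: node(4,0) S=105.1821 payoff=23.7879 vs cont=23.3998 → 23.7879 [stop]  node(4,1) S=128.4643 payoff=0.5057 vs cont=6.4707 → 6.4707 [wait]  node(4,2) S=156.9000 payoff=0.0000 vs cont=0.0000 → 0.0000 [wait]  node(4,3) S=191.6300 payoff=0.0000 vs cont=0.0000 → 0.0000 [wait]  node(4,4) S=234.0476 payoff=0.0000 vs cont=0.0000 → 0.0000 [wait]  ⇒ S*(4)=105.1821
t_3: node(3,0) S=116.2417 payoff=12.7283 vs cont=15.2547 → 15.2547 [wait]  node(3,1) S=141.9720 payoff=0.0000 vs cont=3.2895 → 3.2895 [wait]  node(3,2) S=173.3977 payoff=0.0000 vs cont=0.0000 → 0.0000 [wait]  node(3,3) S=211.7795 payoff=0.0000 vs cont=0.0000 → 0.0000 [wait]  ⇒ S*(3)=-
t_2: node(2,0) S=128.4643 payoff=0.5057 vs cont=9.3623 → 9.3623 [wait]  node(2,1) S=156.9000 payoff=0.0000 vs cont=1.6723 → 1.6723 [wait]  node(2,2) S=191.6300 payoff=0.0000 vs cont=0.0000 → 0.0000 [wait]  ⇒ S*(2)=-
t_1: node(1,0) S=141.9720 payoff=0.0000 vs cont=5.5766 → 5.5766 [wait]  node(1,1) S=173.3977 payoff=0.0000 vs cont=0.8501 → 0.8501 [wait]  ⇒ S*(1)=-
t_0: node(0,0) S=156.9000 payoff=0.0000 vs cont=3.2504 → 3.2504 [wait]  ⇒ S*(0)=-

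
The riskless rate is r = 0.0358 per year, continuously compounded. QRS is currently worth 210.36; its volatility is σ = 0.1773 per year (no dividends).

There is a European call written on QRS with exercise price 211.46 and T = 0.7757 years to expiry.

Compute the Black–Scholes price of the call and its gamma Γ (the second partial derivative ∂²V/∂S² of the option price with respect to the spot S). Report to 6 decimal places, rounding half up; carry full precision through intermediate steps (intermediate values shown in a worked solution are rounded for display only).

price = 15.425722
Γ = 0.011848

σ√T = 0.1773·√0.7757 = 0.156155
d₁ = (ln(S/K) + (r+σ²/2)T) / (σ√T) = (ln(210.36/211.46) + (0.0358+0.1773²/2)·0.7757) / 0.156155 = (-0.005216 + 0.039962) / 0.156155 = 0.222514
d₂ = d₁ − σ√T = 0.222514 − 0.156155 = 0.066360
e^{−rT} = 0.972612
N(d₁) = 0.588043,  N(d₂) = 0.526454
Call price V = S·N(d₁) − K·e^{−rT}·N(d₂) = 123.700790 − 108.275068 = 15.425722
φ(d₁) = (1/√(2π))·e^{−d₁²/2} = 0.389187
Γ = φ(d₁) / (S·σ·√T) = 0.011848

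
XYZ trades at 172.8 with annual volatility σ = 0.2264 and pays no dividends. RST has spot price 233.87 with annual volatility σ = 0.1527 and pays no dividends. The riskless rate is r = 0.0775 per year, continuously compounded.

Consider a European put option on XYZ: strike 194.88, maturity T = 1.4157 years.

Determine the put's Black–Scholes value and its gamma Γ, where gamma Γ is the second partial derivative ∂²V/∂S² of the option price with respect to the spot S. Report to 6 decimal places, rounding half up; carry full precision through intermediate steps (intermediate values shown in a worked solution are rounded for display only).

price = 19.541133
Γ = 0.008531

σ√T = 0.2264·√1.4157 = 0.269378
d₁ = (ln(S/K) + (r+σ²/2)T) / (σ√T) = (ln(172.8/194.88) + (0.0775+0.2264²/2)·1.4157) / 0.269378 = (-0.120249 + 0.145999) / 0.269378 = 0.095590
d₂ = d₁ − σ√T = 0.095590 − 0.269378 = -0.173788
e^{−rT} = 0.896088
N(−d₁) = 0.461923,  N(−d₂) = 0.568984
Put price V = K·e^{−rT}·N(−d₂) − S·N(−d₁) = 99.361440 − 79.820306 = 19.541133
φ(d₁) = (1/√(2π))·e^{−d₁²/2} = 0.397124
Γ = φ(d₁) / (S·σ·√T) = 0.008531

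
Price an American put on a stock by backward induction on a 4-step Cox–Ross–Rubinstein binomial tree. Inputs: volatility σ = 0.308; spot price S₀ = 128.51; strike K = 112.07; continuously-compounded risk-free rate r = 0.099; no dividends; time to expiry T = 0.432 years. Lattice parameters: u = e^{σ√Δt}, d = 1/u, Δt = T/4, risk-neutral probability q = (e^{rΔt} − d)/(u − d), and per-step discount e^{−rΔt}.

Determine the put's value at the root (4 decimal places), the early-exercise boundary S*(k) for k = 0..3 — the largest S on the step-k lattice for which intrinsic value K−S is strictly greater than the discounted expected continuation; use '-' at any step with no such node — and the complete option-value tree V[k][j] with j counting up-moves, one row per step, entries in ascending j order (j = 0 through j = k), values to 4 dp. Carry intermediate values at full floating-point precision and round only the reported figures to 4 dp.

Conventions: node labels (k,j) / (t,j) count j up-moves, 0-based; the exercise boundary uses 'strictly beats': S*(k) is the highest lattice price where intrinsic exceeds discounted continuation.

Δt=0.10800  u=1.10652  d=0.90373  q=0.52773  discount=0.98936
step 4 (expiry): payoffs max(K−S,0) = 26.3462 7.1111 0.0000 0.0000 0.0000
step 3: (k=3,j=0): S=94.8550, K−S=17.2150, hold=16.0231 ⇒ V=17.2150 exercise | (k=3,j=1): S=116.1390, K−S=0.0000, hold=3.3227 ⇒ V=3.3227 continue | (k=3,j=2): S=142.1988, K−S=0.0000, hold=0.0000 ⇒ V=0.0000 continue | (k=3,j=3): S=174.1060, K−S=0.0000, hold=0.0000 ⇒ V=0.0000 continue  boundary S*=94.8550
step 2: (k=2,j=0): S=104.9589, K−S=7.1111, hold=9.7786 ⇒ V=9.7786 continue | (k=2,j=1): S=128.5100, K−S=0.0000, hold=1.5525 ⇒ V=1.5525 continue | (k=2,j=2): S=157.3457, K−S=0.0000, hold=0.0000 ⇒ V=0.0000 continue  boundary S*=-
step 1: (k=1,j=0): S=116.1390, K−S=0.0000, hold=5.3796 ⇒ V=5.3796 continue | (k=1,j=1): S=142.1988, K−S=0.0000, hold=0.7254 ⇒ V=0.7254 continue  boundary S*=-
step 0: (k=0,j=0): S=128.5100, K−S=0.0000, hold=2.8924 ⇒ V=2.8924 continue  boundary S*=-

price = 2.8924
boundary = - - - 94.8550
tree:
2.8924
5.3796 0.7254
9.7786 1.5525 0.0000
17.2150 3.3227 0.0000 0.0000
26.3462 7.1111 0.0000 0.0000 0.0000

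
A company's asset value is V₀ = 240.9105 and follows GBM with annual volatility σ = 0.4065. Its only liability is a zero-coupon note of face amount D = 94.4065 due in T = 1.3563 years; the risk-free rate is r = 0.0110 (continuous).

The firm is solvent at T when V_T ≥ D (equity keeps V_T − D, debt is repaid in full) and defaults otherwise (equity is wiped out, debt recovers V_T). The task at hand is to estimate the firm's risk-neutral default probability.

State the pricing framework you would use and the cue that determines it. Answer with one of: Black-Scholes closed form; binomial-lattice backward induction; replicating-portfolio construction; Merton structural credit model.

framework: Merton structural credit model

Key observation: the asked-for credit quantity lives on the firm's capital structure — asset value, asset volatility, debt face 94.4065 — which is the structural model's domain.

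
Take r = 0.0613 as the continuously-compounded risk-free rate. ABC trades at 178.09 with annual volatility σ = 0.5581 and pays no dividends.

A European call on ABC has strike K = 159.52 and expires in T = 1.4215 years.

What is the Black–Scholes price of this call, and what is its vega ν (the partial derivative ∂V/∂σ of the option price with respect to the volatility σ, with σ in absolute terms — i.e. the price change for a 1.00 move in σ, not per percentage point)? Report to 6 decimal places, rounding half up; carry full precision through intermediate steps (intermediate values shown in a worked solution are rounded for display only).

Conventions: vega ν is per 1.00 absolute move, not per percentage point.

price = 59.972964
ν = 69.497583

σ√T = 0.5581·√1.4215 = 0.665404
d₁ = (ln(S/K) + (r+σ²/2)T) / (σ√T) = (ln(178.09/159.52) + (0.0613+0.5581²/2)·1.4215) / 0.665404 = (0.110120 + 0.308519) / 0.665404 = 0.629150
d₂ = d₁ − σ√T = 0.629150 − 0.665404 = -0.036254
e^{−rT} = 0.916551
N(d₁) = 0.735375,  N(d₂) = 0.485540
Call price V = S·N(d₁) − K·e^{−rT}·N(d₂) = 130.962857 − 70.989893 = 59.972964
φ(d₁) = (1/√(2π))·e^{−d₁²/2} = 0.327308
ν = S·φ(d₁)·√T = 69.497583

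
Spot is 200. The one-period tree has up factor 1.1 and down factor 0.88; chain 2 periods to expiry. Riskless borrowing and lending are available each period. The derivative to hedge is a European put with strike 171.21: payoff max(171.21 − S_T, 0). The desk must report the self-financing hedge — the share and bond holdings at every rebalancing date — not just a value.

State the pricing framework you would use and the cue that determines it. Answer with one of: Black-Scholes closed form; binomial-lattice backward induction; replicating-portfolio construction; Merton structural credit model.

framework: replicating-portfolio construction

Key observation: the task asks for the hedge itself — share and bond holdings at every node of the 2-period tree on spot 200 with factors 1.1/0.88 — which is exactly what the replicating-portfolio construction produces.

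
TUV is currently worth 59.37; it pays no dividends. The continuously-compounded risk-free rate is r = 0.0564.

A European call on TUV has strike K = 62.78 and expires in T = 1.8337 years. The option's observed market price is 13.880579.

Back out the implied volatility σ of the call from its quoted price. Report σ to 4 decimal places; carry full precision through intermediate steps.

At σ = 0.4025 the Black–Scholes value reproduces the quote:
σ√T = 0.4025·√1.8337 = 0.545042
d₁ = (ln(S/K) + (r+σ²/2)T) / (σ√T) = (ln(59.37/62.78) + (0.0564+0.4025²/2)·1.8337) / 0.545042 = (-0.055848 + 0.251956) / 0.545042 = 0.359805
d₂ = d₁ − σ√T = 0.359805 − 0.545042 = -0.185238
e^{−rT} = 0.901748
N(d₁) = 0.640503,  N(d₂) = 0.426521
V = S·N(d₁) − K·e^{−rT}·N(d₂) = 38.026683 − 24.146104 = 13.880579 (matching the quote); vega is positive throughout, so no other σ reproduces this price

sigma = 0.4025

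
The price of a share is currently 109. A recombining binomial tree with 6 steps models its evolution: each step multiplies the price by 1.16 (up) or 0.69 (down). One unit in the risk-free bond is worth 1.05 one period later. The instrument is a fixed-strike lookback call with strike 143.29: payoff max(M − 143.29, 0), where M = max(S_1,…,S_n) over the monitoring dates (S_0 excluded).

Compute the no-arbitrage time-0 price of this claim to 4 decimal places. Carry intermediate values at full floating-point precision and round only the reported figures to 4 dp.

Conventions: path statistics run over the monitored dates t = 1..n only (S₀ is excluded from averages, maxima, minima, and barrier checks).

price = 29.9454

Under the martingale measure an up-move has probability p* = 0.7660; value the claim as the probability-weighted average of per-path payoffs, discounted 6 periods at R = 1.05.
Enumerate all 2^6 = 64 price paths (U = up ×1.16, D = down ×0.69); each path with k up-moves has probability p*^k·(1−p*)^(6−k).
DDDDDD: M=75.2100, payoff=0.0000, prob=0.000164
UDDDDD: M=126.4400, payoff=0.0000, prob=0.000538
DUDDDD: M=87.2436, payoff=0.0000, prob=0.000538
UUDDDD: M=146.6704, payoff=3.3804, prob=0.001760
DDUDDD: M=75.2100, payoff=0.0000, prob=0.000538
UDUDDD: M=126.4400, payoff=0.0000, prob=0.001760
DUUDDD: M=101.2026, payoff=0.0000, prob=0.001760
UUUDDD: M=170.1377, payoff=26.8477, prob=0.005761
DDDUDD: M=75.2100, payoff=0.0000, prob=0.000538
UDDUDD: M=126.4400, payoff=0.0000, prob=0.001760
DUDUDD: M=87.2436, payoff=0.0000, prob=0.001760
UUDUDD: M=146.6704, payoff=3.3804, prob=0.005761
DDUUDD: M=75.2100, payoff=0.0000, prob=0.001760
UDUUDD: M=126.4400, payoff=0.0000, prob=0.005761
DUUUDD: M=117.3950, payoff=0.0000, prob=0.005761
UUUUDD: M=197.3597, payoff=54.0697, prob=0.018854
DDDDUD: M=75.2100, payoff=0.0000, prob=0.000538
UDDDUD: M=126.4400, payoff=0.0000, prob=0.001760
DUDDUD: M=87.2436, payoff=0.0000, prob=0.001760
UUDDUD: M=146.6704, payoff=3.3804, prob=0.005761
DDUDUD: M=75.2100, payoff=0.0000, prob=0.001760
UDUDUD: M=126.4400, payoff=0.0000, prob=0.005761
DUUDUD: M=101.2026, payoff=0.0000, prob=0.005761
UUUDUD: M=170.1377, payoff=26.8477, prob=0.018854
DDDUUD: M=75.2100, payoff=0.0000, prob=0.001760
UDDUUD: M=126.4400, payoff=0.0000, prob=0.005761
DUDUUD: M=87.2436, payoff=0.0000, prob=0.005761
UUDUUD: M=146.6704, payoff=3.3804, prob=0.018854
DDUUUD: M=81.0025, payoff=0.0000, prob=0.005761
UDUUUD: M=136.1782, payoff=0.0000, prob=0.018854
DUUUUD: M=136.1782, payoff=0.0000, prob=0.018854
UUUUUD: M=228.9372, payoff=85.6472, prob=0.061705
DDDDDU: M=75.2100, payoff=0.0000, prob=0.000538
UDDDDU: M=126.4400, payoff=0.0000, prob=0.001760
DUDDDU: M=87.2436, payoff=0.0000, prob=0.001760
UUDDDU: M=146.6704, payoff=3.3804, prob=0.005761
DDUDDU: M=75.2100, payoff=0.0000, prob=0.001760
UDUDDU: M=126.4400, payoff=0.0000, prob=0.005761
DUUDDU: M=101.2026, payoff=0.0000, prob=0.005761
UUUDDU: M=170.1377, payoff=26.8477, prob=0.018854
DDDUDU: M=75.2100, payoff=0.0000, prob=0.001760
UDDUDU: M=126.4400, payoff=0.0000, prob=0.005761
DUDUDU: M=87.2436, payoff=0.0000, prob=0.005761
UUDUDU: M=146.6704, payoff=3.3804, prob=0.018854
DDUUDU: M=75.2100, payoff=0.0000, prob=0.005761
UDUUDU: M=126.4400, payoff=0.0000, prob=0.018854
DUUUDU: M=117.3950, payoff=0.0000, prob=0.018854
UUUUDU: M=197.3597, payoff=54.0697, prob=0.061705
DDDDUU: M=75.2100, payoff=0.0000, prob=0.001760
UDDDUU: M=126.4400, payoff=0.0000, prob=0.005761
DUDDUU: M=87.2436, payoff=0.0000, prob=0.005761
UUDDUU: M=146.6704, payoff=3.3804, prob=0.018854
DDUDUU: M=75.2100, payoff=0.0000, prob=0.005761
UDUDUU: M=126.4400, payoff=0.0000, prob=0.018854
DUUDUU: M=101.2026, payoff=0.0000, prob=0.018854
UUUDUU: M=170.1377, payoff=26.8477, prob=0.061705
DDDUUU: M=75.2100, payoff=0.0000, prob=0.005761
UDDUUU: M=126.4400, payoff=0.0000, prob=0.018854
DUDUUU: M=93.9629, payoff=0.0000, prob=0.018854
UUDUUU: M=157.9667, payoff=14.6767, prob=0.061705
DDUUUU: M=93.9629, payoff=0.0000, prob=0.018854
UDUUUU: M=157.9667, payoff=14.6767, prob=0.061705
DUUUUU: M=157.9667, payoff=14.6767, prob=0.061705
UUUUUU: M=265.5672, payoff=122.2772, prob=0.201943
Price = Σ prob·payoff / R^6 = 40.129718 / 1.340096 = 29.9454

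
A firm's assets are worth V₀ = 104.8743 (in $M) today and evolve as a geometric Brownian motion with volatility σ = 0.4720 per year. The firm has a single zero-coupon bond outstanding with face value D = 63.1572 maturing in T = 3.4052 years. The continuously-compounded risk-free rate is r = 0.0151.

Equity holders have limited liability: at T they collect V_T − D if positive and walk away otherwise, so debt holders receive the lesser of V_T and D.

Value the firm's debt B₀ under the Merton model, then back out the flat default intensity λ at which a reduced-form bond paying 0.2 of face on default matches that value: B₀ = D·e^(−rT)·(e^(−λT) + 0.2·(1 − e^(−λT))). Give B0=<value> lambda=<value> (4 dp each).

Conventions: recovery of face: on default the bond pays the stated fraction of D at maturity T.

B0=49.6518 lambda=0.0713

Work the structural quantities from V₀ = 104.8743 against face 63.1572:
d₁ = [ln(V₀/D) + (r + σ²/2)T] / (σ√T)
   = [ln(104.8743/63.1572) + (0.0151 + 0.5·0.4720²)·3.4052] / (0.4720·√3.4052)
   = [0.507136 + 0.430731] / 0.870990 = 1.076781
d₂ = d₁ − σ√T = 1.076781 − 0.870990 = 0.205791
N(d₁) = 0.859211,  N(d₂) = 0.581523,  e^(−rT) = 0.949881
E₀ = V₀·N(d₁) − D·e^(−rT)·N(d₂)
   = 104.8743·0.859211 − 63.1572·0.949881·0.581523 = 55.222531
B₀ = V₀ − E₀ = 104.8743 − 55.222531 = 49.651769
e^(−λT) = (B₀·e^(rT)/D − 0.2)/(1 − 0.2) = (49.6518·1.052763/63.1572 − 0.2)/0.8 = 0.78455342
λ = −ln(0.78455342)/3.4052 = 0.071256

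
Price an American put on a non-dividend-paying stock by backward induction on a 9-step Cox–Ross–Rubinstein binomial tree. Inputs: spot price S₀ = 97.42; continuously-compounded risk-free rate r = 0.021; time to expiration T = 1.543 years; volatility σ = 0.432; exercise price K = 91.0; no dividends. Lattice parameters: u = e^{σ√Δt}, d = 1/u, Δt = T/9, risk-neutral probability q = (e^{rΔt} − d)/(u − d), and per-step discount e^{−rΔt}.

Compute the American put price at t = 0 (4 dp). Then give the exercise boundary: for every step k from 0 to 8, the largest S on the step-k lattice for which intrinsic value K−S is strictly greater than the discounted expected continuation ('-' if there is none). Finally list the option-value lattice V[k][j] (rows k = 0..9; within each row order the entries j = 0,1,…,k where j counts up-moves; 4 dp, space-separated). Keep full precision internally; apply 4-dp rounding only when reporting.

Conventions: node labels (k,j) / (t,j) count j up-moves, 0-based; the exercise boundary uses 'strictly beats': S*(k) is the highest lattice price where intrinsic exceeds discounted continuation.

price = 15.9654
boundary = - - - - 47.6336 39.8318 47.6336 56.9636 68.1210
tree:
15.9654
21.4105 9.8351
27.9504 14.0651 5.0530
35.4016 19.6088 7.8070 1.9290
43.3664 26.5280 11.8136 3.2656 0.4089
51.1682 34.6344 17.4230 5.4625 0.7676 0.0000
57.6922 43.3664 24.8735 9.0006 1.4411 0.0000 0.0000
63.1476 51.1682 34.0364 14.5422 2.7056 0.0000 0.0000 0.0000
67.7095 57.6922 43.3664 22.8790 5.0795 0.0000 0.0000 0.0000 0.0000
71.5242 63.1476 51.1682 34.0364 9.5362 0.0000 0.0000 0.0000 0.0000 0.0000

params: Δt=0.17144 u=1.19587 d=0.83621 q=0.46543 e^(-rΔt)=0.99641
t_9 payoffs: 71.5242 63.1476 51.1682 34.0364 9.5362 0.0000 0.0000 0.0000 0.0000 0.0000
t_8: node(8,0) S=23.2905 payoff=67.7095 vs cont=67.3825 → 67.7095 [stop]  node(8,1) S=33.3078 payoff=57.6922 vs cont=57.3651 → 57.6922 [stop]  node(8,2) S=47.6336 payoff=43.3664 vs cont=43.0394 → 43.3664 [stop]  node(8,3) S=68.1210 payoff=22.8790 vs cont=22.5520 → 22.8790 [stop]  node(8,4) S=97.4200 payoff=0.0000 vs cont=5.0795 → 5.0795 [wait]  node(8,5) S=139.3206 payoff=0.0000 vs cont=0.0000 → 0.0000 [wait]  node(8,6) S=199.2429 payoff=0.0000 vs cont=0.0000 → 0.0000 [wait]  node(8,7) S=284.9379 payoff=0.0000 vs cont=0.0000 → 0.0000 [wait]  node(8,8) S=407.4905 payoff=0.0000 vs cont=0.0000 → 0.0000 [wait]  ⇒ S*(8)=68.1210
t_7: node(7,0) S=27.8524 payoff=63.1476 vs cont=62.8206 → 63.1476 [stop]  node(7,1) S=39.8318 payoff=51.1682 vs cont=50.8412 → 51.1682 [stop]  node(7,2) S=56.9636 payoff=34.0364 vs cont=33.7094 → 34.0364 [stop]  node(7,3) S=81.4638 payoff=9.5362 vs cont=14.5422 → 14.5422 [wait]  node(7,4) S=116.5016 payoff=0.0000 vs cont=2.7056 → 2.7056 [wait]  node(7,5) S=166.6093 payoff=0.0000 vs cont=0.0000 → 0.0000 [wait]  node(7,6) S=238.2684 payoff=0.0000 vs cont=0.0000 → 0.0000 [wait]  node(7,7) S=340.7484 payoff=0.0000 vs cont=0.0000 → 0.0000 [wait]  ⇒ S*(7)=56.9636
t_6: node(6,0) S=33.3078 payoff=57.6922 vs cont=57.3651 → 57.6922 [stop]  node(6,1) S=47.6336 payoff=43.3664 vs cont=43.0394 → 43.3664 [stop]  node(6,2) S=68.1210 payoff=22.8790 vs cont=24.8735 → 24.8735 [wait]  node(6,3) S=97.4200 payoff=0.0000 vs cont=9.0006 → 9.0006 [wait]  node(6,4) S=139.3206 payoff=0.0000 vs cont=1.4411 → 1.4411 [wait]  node(6,5) S=199.2429 payoff=0.0000 vs cont=0.0000 → 0.0000 [wait]  node(6,6) S=284.9379 payoff=0.0000 vs cont=0.0000 → 0.0000 [wait]  ⇒ S*(6)=47.6336
t_5: node(5,0) S=39.8318 payoff=51.1682 vs cont=50.8412 → 51.1682 [stop]  node(5,1) S=56.9636 payoff=34.0364 vs cont=34.6344 → 34.6344 [wait]  node(5,2) S=81.4638 payoff=9.5362 vs cont=17.4230 → 17.4230 [wait]  node(5,3) S=116.5016 payoff=0.0000 vs cont=5.4625 → 5.4625 [wait]  node(5,4) S=166.6093 payoff=0.0000 vs cont=0.7676 → 0.7676 [wait]  node(5,5) S=238.2684 payoff=0.0000 vs cont=0.0000 → 0.0000 [wait]  ⇒ S*(5)=39.8318
t_4: node(4,0) S=47.6336 payoff=43.3664 vs cont=43.3166 → 43.3664 [stop]  node(4,1) S=68.1210 payoff=22.8790 vs cont=26.5280 → 26.5280 [wait]  node(4,2) S=97.4200 payoff=0.0000 vs cont=11.8136 → 11.8136 [wait]  node(4,3) S=139.3206 payoff=0.0000 vs cont=3.2656 → 3.2656 [wait]  node(4,4) S=199.2429 payoff=0.0000 vs cont=0.4089 → 0.4089 [wait]  ⇒ S*(4)=47.6336
t_3: node(3,0) S=56.9636 payoff=34.0364 vs cont=35.4016 → 35.4016 [wait]  node(3,1) S=81.4638 payoff=9.5362 vs cont=19.6088 → 19.6088 [wait]  node(3,2) S=116.5016 payoff=0.0000 vs cont=7.8070 → 7.8070 [wait]  node(3,3) S=166.6093 payoff=0.0000 vs cont=1.9290 → 1.9290 [wait]  ⇒ S*(3)=-
t_2: node(2,0) S=68.1210 payoff=22.8790 vs cont=27.9504 → 27.9504 [wait]  node(2,1) S=97.4200 payoff=0.0000 vs cont=14.0651 → 14.0651 [wait]  node(2,2) S=139.3206 payoff=0.0000 vs cont=5.0530 → 5.0530 [wait]  ⇒ S*(2)=-
t_1: node(1,0) S=81.4638 payoff=9.5362 vs cont=21.4105 → 21.4105 [wait]  node(1,1) S=116.5016 payoff=0.0000 vs cont=9.8351 → 9.8351 [wait]  ⇒ S*(1)=-
t_0: node(0,0) S=97.4200 payoff=0.0000 vs cont=15.9654 → 15.9654 [wait]  ⇒ S*(0)=-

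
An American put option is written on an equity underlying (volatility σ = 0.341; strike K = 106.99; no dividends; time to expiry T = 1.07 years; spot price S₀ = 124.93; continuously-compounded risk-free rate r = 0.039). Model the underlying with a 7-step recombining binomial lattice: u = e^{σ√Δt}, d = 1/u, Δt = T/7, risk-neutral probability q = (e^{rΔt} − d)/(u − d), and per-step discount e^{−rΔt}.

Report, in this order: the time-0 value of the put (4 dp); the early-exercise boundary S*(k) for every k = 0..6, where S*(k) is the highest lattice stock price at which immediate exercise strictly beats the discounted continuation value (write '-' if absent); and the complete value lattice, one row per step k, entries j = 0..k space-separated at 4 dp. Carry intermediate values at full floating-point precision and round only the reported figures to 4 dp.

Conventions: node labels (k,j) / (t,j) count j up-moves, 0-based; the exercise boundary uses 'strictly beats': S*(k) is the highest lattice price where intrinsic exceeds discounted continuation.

Δt=0.15286, u=1.14262, d=0.87518, q=0.48908, disc=e^(-rΔt)=0.99406
k=7 terminal: V=max(K-S,0) → 57.8581 42.8447 23.2437 0.0000 0.0000 0.0000 0.0000 0.0000
k=6: j=0 S=56.1390 intr=50.8510 cont=50.2151 V=50.8510[EX]; j=1 S=73.2934 intr=33.6966 cont=33.0606 V=33.6966[EX]; j=2 S=95.6899 intr=11.3001 cont=11.8052 V=11.8052[hold]; j=3 S=124.9300 intr=0.0000 cont=0.0000 V=0.0000[hold]; j=4 S=163.1051 intr=0.0000 cont=0.0000 V=0.0000[hold]; j=5 S=212.9454 intr=0.0000 cont=0.0000 V=0.0000[hold]; j=6 S=278.0156 intr=0.0000 cont=0.0000 V=0.0000[hold]  S*(6)=73.2934
k=5: j=0 S=64.1453 intr=42.8447 cont=42.2088 V=42.8447[EX]; j=1 S=83.7463 intr=23.2437 cont=22.8533 V=23.2437[EX]; j=2 S=109.3368 intr=0.0000 cont=5.9957 V=5.9957[hold]; j=3 S=142.7470 intr=0.0000 cont=0.0000 V=0.0000[hold]; j=4 S=186.3665 intr=0.0000 cont=0.0000 V=0.0000[hold]; j=5 S=243.3149 intr=0.0000 cont=0.0000 V=0.0000[hold]  S*(5)=83.7463
k=4: j=0 S=73.2934 intr=33.6966 cont=33.0606 V=33.6966[EX]; j=1 S=95.6899 intr=11.3001 cont=14.7201 V=14.7201[hold]; j=2 S=124.9300 intr=0.0000 cont=3.0451 V=3.0451[hold]; j=3 S=163.1051 intr=0.0000 cont=0.0000 V=0.0000[hold]; j=4 S=212.9454 intr=0.0000 cont=0.0000 V=0.0000[hold]  S*(4)=73.2934
k=3: j=0 S=83.7463 intr=23.2437 cont=24.2705 V=24.2705[hold]; j=1 S=109.3368 intr=0.0000 cont=8.9566 V=8.9566[hold]; j=2 S=142.7470 intr=0.0000 cont=1.5466 V=1.5466[hold]; j=3 S=186.3665 intr=0.0000 cont=0.0000 V=0.0000[hold]  S*(3)=-
k=2: j=0 S=95.6899 intr=11.3001 cont=16.6811 V=16.6811[hold]; j=1 S=124.9300 intr=0.0000 cont=5.3008 V=5.3008[hold]; j=2 S=163.1051 intr=0.0000 cont=0.7855 V=0.7855[hold]  S*(2)=-
k=1: j=0 S=109.3368 intr=0.0000 cont=11.0492 V=11.0492[hold]; j=1 S=142.7470 intr=0.0000 cont=3.0741 V=3.0741[hold]  S*(1)=-
k=0: j=0 S=124.9300 intr=0.0000 cont=7.1063 V=7.1063[hold]  S*(0)=-

price = 7.1063
boundary = - - - - 73.2934 83.7463 73.2934
tree:
7.1063
11.0492 3.0741
16.6811 5.3008 0.7855
24.2705 8.9566 1.5466 0.0000
33.6966 14.7201 3.0451 0.0000 0.0000
42.8447 23.2437 5.9957 0.0000 0.0000 0.0000
50.8510 33.6966 11.8052 0.0000 0.0000 0.0000 0.0000
57.8581 42.8447 23.2437 0.0000 0.0000 0.0000 0.0000 0.0000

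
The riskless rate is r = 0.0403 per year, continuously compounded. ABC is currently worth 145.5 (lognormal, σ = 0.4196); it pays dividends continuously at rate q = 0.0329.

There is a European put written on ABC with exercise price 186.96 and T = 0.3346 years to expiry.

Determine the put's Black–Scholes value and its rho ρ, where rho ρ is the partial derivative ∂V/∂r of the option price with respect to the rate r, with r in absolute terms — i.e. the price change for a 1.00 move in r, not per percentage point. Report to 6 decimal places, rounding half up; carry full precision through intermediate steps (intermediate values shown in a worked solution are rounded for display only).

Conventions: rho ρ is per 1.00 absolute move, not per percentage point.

price = 43.688270
ρ = -53.924739

σ√T = 0.4196·√0.3346 = 0.242716
d₁ = (ln(S/K) + (r−q+σ²/2)T) / (σ√T) = (ln(145.5/186.96) + (0.0403−0.0329+0.4196²/2)·0.3346) / 0.242716 = (-0.250719 + 0.031932) / 0.242716 = -0.901412
d₂ = d₁ − σ√T = -0.901412 − 0.242716 = -1.144128
e^{−rT} = 0.986606
e^{−qT} = 0.989052
N(−d₁) = 0.816315,  N(−d₂) = 0.873715
Put price V = K·e^{−rT}·N(−d₂) − S·e^{−qT}·N(−d₁) = 161.161803 − 117.473534 = 43.688270
ρ = −K·T·e^{−rT}·N(−d₂) = -53.924739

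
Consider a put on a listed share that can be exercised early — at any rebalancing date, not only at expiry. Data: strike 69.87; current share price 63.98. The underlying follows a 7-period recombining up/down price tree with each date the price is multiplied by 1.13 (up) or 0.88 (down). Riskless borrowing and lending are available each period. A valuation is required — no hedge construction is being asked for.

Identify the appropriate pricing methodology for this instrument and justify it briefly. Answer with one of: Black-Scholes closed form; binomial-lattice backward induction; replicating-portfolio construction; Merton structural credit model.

framework: binomial-lattice backward induction

Key observation: the defining feature is the embedded early-exercise option across 7 discrete dates on the spot-63.98 tree; pricing the strike-69.87 put means working backward with an exercise test at every node.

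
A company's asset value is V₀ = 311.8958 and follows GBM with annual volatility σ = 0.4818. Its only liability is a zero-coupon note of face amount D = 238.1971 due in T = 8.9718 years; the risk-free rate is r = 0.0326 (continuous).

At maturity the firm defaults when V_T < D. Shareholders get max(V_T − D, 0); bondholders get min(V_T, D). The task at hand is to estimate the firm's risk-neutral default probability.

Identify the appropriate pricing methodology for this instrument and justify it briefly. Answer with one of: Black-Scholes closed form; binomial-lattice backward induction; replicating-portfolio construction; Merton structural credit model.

Key observation: the data describe a firm's assets (V₀ = 311.8958, GBM) and a single zero-coupon debt of face 238.1971, so credit quantities follow from equity-as-call in the structural model.

framework: Merton structural credit model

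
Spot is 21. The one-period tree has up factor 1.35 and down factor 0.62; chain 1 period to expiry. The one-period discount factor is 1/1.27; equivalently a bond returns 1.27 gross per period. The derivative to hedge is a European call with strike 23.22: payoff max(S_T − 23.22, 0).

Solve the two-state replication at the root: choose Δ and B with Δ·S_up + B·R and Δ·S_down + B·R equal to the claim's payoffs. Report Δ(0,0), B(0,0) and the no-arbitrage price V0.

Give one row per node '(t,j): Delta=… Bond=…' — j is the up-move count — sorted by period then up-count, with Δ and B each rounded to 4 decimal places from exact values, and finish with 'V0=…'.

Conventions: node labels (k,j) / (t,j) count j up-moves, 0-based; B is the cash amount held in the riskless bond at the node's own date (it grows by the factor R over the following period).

(0,0): Delta=0.3346 Bond=-3.4307
V0=3.5967

Since d<R<u, set p* = (R−d)/(u−d) = 0.8904; price each node as the discounted p*-expectation of its children.
Expiry values: V(1,0)=0.0000, V(1,1)=5.1300
Node (0,0) S=21.0000: V=(p*·5.1300+(1−p*)·0.0000)/1.27=3.5967; Δ=(5.1300−0.0000)/(28.3500−13.0200)=0.3346; B=V−Δ·S=-3.4307
Verification: the root portfolio costs Δ(0,0)·S0 + B(0,0) = 3.5967, matching V0.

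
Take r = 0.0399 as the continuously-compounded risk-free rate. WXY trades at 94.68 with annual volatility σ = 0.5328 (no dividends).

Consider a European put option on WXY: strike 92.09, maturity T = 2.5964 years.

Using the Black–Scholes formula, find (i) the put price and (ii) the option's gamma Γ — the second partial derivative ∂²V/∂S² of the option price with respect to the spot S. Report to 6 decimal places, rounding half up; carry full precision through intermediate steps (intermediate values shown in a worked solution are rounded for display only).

price = 24.020228
Γ = 0.004143

σ√T = 0.5328·√2.5964 = 0.858519
d₁ = (ln(S/K) + (r+σ²/2)T) / (σ√T) = (ln(94.68/92.09) + (0.0399+0.5328²/2)·2.5964) / 0.858519 = (0.027736 + 0.472124) / 0.858519 = 0.582236
d₂ = d₁ − σ√T = 0.582236 − 0.858519 = -0.276284
e^{−rT} = 0.901589
N(−d₁) = 0.280204,  N(−d₂) = 0.608835
Put price V = K·e^{−rT}·N(−d₂) − S·N(−d₁) = 50.549945 − 26.529716 = 24.020228
φ(d₁) = (1/√(2π))·e^{−d₁²/2} = 0.336742
Γ = φ(d₁) / (S·σ·√T) = 0.004143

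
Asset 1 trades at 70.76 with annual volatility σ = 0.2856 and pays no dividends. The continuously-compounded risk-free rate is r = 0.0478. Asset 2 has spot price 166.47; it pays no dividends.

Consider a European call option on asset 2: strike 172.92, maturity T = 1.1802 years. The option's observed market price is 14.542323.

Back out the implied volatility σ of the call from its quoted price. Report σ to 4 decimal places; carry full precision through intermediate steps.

At σ = 0.1817 the Black–Scholes value reproduces the quote:
σ√T = 0.1817·√1.1802 = 0.197393
d₁ = (ln(S/K) + (r+σ²/2)T) / (σ√T) = (ln(166.47/172.92) + (0.0478+0.1817²/2)·1.1802) / 0.197393 = (-0.038014 + 0.075896) / 0.197393 = 0.191910
d₂ = d₁ − σ√T = 0.191910 − 0.197393 = -0.005484
e^{−rT} = 0.945148
N(d₁) = 0.576093,  N(d₂) = 0.497812
V = S·N(d₁) − K·e^{−rT}·N(d₂) = 95.902284 − 81.359961 = 14.542323 (equal to the quote); since ∂V/∂σ > 0 for all σ, the implied volatility is unique

sigma = 0.1817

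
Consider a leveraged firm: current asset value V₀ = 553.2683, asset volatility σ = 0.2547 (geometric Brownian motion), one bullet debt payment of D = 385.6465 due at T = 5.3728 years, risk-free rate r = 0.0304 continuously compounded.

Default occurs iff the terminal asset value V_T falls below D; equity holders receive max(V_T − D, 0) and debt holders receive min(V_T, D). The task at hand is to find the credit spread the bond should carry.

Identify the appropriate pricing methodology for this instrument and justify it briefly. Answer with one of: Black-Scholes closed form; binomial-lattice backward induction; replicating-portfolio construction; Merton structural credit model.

Key observation: the question is about default risk generated by asset-value dynamics against a debt face of 385.6465 — the structural framework prices exactly that.

framework: Merton structural credit model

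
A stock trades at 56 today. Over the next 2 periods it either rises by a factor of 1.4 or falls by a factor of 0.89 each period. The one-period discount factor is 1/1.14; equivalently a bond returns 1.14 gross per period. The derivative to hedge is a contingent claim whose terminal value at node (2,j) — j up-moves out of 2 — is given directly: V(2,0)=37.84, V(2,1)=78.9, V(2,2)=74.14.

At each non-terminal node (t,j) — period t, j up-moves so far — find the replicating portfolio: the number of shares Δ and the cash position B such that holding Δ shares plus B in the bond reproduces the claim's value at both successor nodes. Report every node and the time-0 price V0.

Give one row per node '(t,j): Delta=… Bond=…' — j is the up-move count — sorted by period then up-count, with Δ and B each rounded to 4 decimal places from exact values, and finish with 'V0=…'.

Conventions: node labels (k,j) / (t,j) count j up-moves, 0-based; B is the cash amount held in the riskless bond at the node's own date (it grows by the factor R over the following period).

Arbitrage-free pricing uses the up-move probability p* = (R−d)/(u−d) = 0.4902, discounting each step at R = 1.14.
Terminal payoffs: V(2,0)=37.8400, V(2,1)=78.9000, V(2,2)=74.1400
Node (1,0) S=49.8400: V=(p*·78.9000+(1−p*)·37.8400)/1.14=50.8486; Δ=(78.9000−37.8400)/(69.7760−44.3576)=1.6154; B=V−Δ·S=-29.6612
Node (1,1) S=78.4000: V=(p*·74.1400+(1−p*)·78.9000)/1.14=67.1637; Δ=(74.1400−78.9000)/(109.7600−69.7760)=-0.1190; B=V−Δ·S=76.4971
Node (0,0) S=56.0000: V=(p*·67.1637+(1−p*)·50.8486)/1.14=51.6195; Δ=(67.1637−50.8486)/(78.4000−49.8400)=0.5713; B=V−Δ·S=19.6291
Verification: the root portfolio costs Δ(0,0)·S0 + B(0,0) = 51.6195, matching V0.

(0,0): Delta=0.5713 Bond=19.6291
(1,0): Delta=1.6154 Bond=-29.6612
(1,1): Delta=-0.1190 Bond=76.4971
V0=51.6195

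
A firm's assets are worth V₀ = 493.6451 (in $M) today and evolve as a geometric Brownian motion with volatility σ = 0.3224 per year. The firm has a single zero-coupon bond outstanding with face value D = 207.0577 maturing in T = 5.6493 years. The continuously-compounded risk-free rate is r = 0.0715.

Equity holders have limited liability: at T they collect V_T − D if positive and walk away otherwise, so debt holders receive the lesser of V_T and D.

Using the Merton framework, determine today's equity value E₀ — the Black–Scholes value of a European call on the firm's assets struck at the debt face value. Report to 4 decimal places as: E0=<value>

Apply the equity-as-call identities (strike 207.0577, horizon 5.6493 years):
d₁ = [ln(V₀/D) + (r + σ²/2)T] / (σ√T)
   = [ln(493.6451/207.0577) + (0.0715 + 0.5·0.3224²)·5.6493] / (0.3224·√5.6493)
   = [0.868819 + 0.697524] / 0.766289 = 2.044065
d₂ = d₁ − σ√T = 2.044065 − 0.766289 = 1.277776
N(d₁) = 0.979526,  N(d₂) = 0.899336,  e^(−rT) = 0.667694
E₀ = V₀·N(d₁) − D·e^(−rT)·N(d₂)
   = 493.6451·0.979526 − 207.0577·0.667694·0.899336 = 359.204135

E0=359.2041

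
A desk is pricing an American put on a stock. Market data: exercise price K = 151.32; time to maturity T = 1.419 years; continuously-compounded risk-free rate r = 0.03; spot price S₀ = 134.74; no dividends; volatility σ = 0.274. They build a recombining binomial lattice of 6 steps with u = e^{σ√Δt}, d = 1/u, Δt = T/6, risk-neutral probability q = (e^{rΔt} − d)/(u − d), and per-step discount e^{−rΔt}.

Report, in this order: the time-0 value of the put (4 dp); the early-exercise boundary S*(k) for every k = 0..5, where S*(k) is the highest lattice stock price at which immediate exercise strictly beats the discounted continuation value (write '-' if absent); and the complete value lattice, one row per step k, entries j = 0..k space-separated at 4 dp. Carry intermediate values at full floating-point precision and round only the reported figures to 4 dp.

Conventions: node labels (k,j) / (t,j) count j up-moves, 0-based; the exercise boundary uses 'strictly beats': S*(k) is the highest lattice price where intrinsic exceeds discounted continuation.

Δt=0.23650, u=1.14254, d=0.87525, q=0.49338, disc=e^(-rΔt)=0.99293
k=6 terminal: V=max(K-S,0) → 90.7470 72.2488 48.1015 16.5800 0.0000 0.0000 0.0000
k=5: j=0 S=69.2068 intr=82.1132 cont=81.0434 V=82.1132[EX]; j=1 S=90.3416 intr=60.9784 cont=59.9086 V=60.9784[EX]; j=2 S=117.9307 intr=33.3893 cont=32.3195 V=33.3893[EX]; j=3 S=153.9452 intr=0.0000 cont=8.3404 V=8.3404[hold]; j=4 S=200.9580 intr=0.0000 cont=0.0000 V=0.0000[hold]; j=5 S=262.3279 intr=0.0000 cont=0.0000 V=0.0000[hold]  S*(5)=117.9307
k=4: j=0 S=79.0712 intr=72.2488 cont=71.1790 V=72.2488[EX]; j=1 S=103.2185 intr=48.1015 cont=47.0317 V=48.1015[EX]; j=2 S=134.7400 intr=16.5800 cont=20.8821 V=20.8821[hold]; j=3 S=175.8878 intr=0.0000 cont=4.1956 V=4.1956[hold]; j=4 S=229.6016 intr=0.0000 cont=0.0000 V=0.0000[hold]  S*(4)=103.2185
k=3: j=0 S=90.3416 intr=60.9784 cont=59.9086 V=60.9784[EX]; j=1 S=117.9307 intr=33.3893 cont=34.4270 V=34.4270[hold]; j=2 S=153.9452 intr=0.0000 cont=12.5600 V=12.5600[hold]; j=3 S=200.9580 intr=0.0000 cont=2.1106 V=2.1106[hold]  S*(3)=90.3416
k=2: j=0 S=103.2185 intr=48.1015 cont=47.5401 V=48.1015[EX]; j=1 S=134.7400 intr=16.5800 cont=23.4712 V=23.4712[hold]; j=2 S=175.8878 intr=0.0000 cont=7.3521 V=7.3521[hold]  S*(2)=103.2185
k=1: j=0 S=117.9307 intr=33.3893 cont=35.6954 V=35.6954[hold]; j=1 S=153.9452 intr=0.0000 cont=15.4088 V=15.4088[hold]  S*(1)=-
k=0: j=0 S=134.7400 intr=16.5800 cont=25.5049 V=25.5049[hold]  S*(0)=-

price = 25.5049
boundary = - - 103.2185 90.3416 103.2185 117.9307
tree:
25.5049
35.6954 15.4088
48.1015 23.4712 7.3521
60.9784 34.4270 12.5600 2.1106
72.2488 48.1015 20.8821 4.1956 0.0000
82.1132 60.9784 33.3893 8.3404 0.0000 0.0000
90.7470 72.2488 48.1015 16.5800 0.0000 0.0000 0.0000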